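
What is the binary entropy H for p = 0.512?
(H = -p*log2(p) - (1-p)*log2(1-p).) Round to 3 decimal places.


H = -0.512*log2(0.512) - 0.488*log2(0.488) = 1.000.

1.000


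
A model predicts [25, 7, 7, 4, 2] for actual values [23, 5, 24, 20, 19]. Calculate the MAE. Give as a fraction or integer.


MAE = (1/5) * (|23-25|=2 + |5-7|=2 + |24-7|=17 + |20-4|=16 + |19-2|=17). Sum = 54. MAE = 54/5.

54/5


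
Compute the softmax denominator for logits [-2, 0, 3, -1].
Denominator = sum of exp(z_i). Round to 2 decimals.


Denom = e^-2=0.1353 + e^0=1.0000 + e^3=20.0855 + e^-1=0.3679. Sum = 21.5887, which rounds to 21.59.

21.59


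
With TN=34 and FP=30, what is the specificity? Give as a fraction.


Specificity = TN / (TN + FP) = 34 / 64 = 17/32.

17/32


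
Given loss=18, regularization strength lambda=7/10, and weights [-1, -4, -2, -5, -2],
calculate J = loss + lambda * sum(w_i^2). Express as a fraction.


L2 sq norm = sum(w^2) = 50. J = 18 + 7/10 * 50 = 53.

53


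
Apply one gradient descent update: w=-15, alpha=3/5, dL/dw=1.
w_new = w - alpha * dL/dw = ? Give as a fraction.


w_new = -15 - 3/5 * 1 = -15 - 3/5 = -78/5.

-78/5


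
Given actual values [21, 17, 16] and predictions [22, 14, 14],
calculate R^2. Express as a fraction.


Mean(y) = 18. SS_res = 14. SS_tot = 14. R^2 = 1 - 14/(14) = 0.

0


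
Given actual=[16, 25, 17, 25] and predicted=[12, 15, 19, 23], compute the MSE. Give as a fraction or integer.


MSE = (1/4) * ((16-12)^2=16 + (25-15)^2=100 + (17-19)^2=4 + (25-23)^2=4). Sum = 124. MSE = 31.

31


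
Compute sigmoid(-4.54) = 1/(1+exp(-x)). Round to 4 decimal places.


sigma(-4.54) = 1/(1+e^(4.54)) = 1/(1+93.690800) = 1/94.690800 = 0.0106.

0.0106


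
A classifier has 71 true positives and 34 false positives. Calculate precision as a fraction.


Precision = TP / (TP + FP) = 71 / 105 = 71/105.

71/105


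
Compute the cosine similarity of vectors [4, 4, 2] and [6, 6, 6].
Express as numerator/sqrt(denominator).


dot = 60. |a|^2 = 36, |b|^2 = 108. cos = 60/sqrt(3888).

60/sqrt(3888)


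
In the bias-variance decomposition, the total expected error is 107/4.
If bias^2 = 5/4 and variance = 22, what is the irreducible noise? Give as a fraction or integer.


Total error = bias^2 + variance + irreducible noise. So irreducible noise = 107/4 - 5/4 - 22 = 7/2.

7/2


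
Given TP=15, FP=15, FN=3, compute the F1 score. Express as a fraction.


Precision = 15/30 = 1/2. Recall = 15/18 = 5/6. F1 = 2*P*R/(P+R) = 5/8.

5/8


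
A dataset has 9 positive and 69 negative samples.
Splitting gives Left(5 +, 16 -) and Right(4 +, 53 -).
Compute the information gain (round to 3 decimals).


H(parent) = 0.5159. H(left) = 0.7919, H(right) = 0.3666. Weighted = (21/78)*0.7919 + (57/78)*0.3666 = 0.4811. IG = 0.5159 - 0.4811 = 0.0348, which rounds to 0.035.

0.035


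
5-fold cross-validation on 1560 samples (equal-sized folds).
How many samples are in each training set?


Each validation fold has 1560/5 = 312 samples. Training set = 1560 - 312 = 1248.

1248


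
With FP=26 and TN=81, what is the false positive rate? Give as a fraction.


FPR = FP / (FP + TN) = 26 / 107 = 26/107.

26/107


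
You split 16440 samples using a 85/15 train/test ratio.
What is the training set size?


Test set = 16440 * 15% = 2466. Training set = 16440 - 2466 = 13974.

13974


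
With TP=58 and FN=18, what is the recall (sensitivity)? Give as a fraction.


Recall = TP / (TP + FN) = 58 / 76 = 29/38.

29/38


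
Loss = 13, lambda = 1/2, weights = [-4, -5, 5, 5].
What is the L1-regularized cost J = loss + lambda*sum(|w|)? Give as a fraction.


L1 norm = sum(|w|) = 19. J = 13 + 1/2 * 19 = 45/2.

45/2


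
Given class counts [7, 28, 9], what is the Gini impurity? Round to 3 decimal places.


Total = 44. Proportions: 7/44, 28/44, 9/44. sum(p_i^2) = 0.4721. Gini = 1 - 0.4721 = 0.5279, which rounds to 0.528.

0.528


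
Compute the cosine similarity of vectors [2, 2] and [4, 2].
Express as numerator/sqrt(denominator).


dot = 12. |a|^2 = 8, |b|^2 = 20. cos = 12/sqrt(160).

12/sqrt(160)


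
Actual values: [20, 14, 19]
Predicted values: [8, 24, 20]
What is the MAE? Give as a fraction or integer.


MAE = (1/3) * (|20-8|=12 + |14-24|=10 + |19-20|=1). Sum = 23. MAE = 23/3.

23/3


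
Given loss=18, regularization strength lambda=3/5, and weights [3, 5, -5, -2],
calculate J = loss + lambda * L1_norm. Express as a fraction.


L1 norm = sum(|w|) = 15. J = 18 + 3/5 * 15 = 27.

27


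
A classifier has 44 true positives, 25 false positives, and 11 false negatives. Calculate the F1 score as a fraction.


Precision = 44/69 = 44/69. Recall = 44/55 = 4/5. F1 = 2*P*R/(P+R) = 22/31.

22/31


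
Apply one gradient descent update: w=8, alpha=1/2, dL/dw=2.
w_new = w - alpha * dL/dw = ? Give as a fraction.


w_new = 8 - 1/2 * 2 = 8 - 1 = 7.

7


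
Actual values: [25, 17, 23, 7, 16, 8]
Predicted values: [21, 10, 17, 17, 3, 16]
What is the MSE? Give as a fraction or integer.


MSE = (1/6) * ((25-21)^2=16 + (17-10)^2=49 + (23-17)^2=36 + (7-17)^2=100 + (16-3)^2=169 + (8-16)^2=64). Sum = 434. MSE = 217/3.

217/3


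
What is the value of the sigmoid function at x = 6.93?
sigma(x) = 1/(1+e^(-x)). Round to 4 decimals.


sigma(6.93) = 1/(1+e^(-6.93)) = 1/(1+0.000978) = 1/1.000978 = 0.9990.

0.9990


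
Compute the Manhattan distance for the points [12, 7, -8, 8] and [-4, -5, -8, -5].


d = sum of absolute differences: |12--4|=16 + |7--5|=12 + |-8--8|=0 + |8--5|=13 = 41.

41


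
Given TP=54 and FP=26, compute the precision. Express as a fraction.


Precision = TP / (TP + FP) = 54 / 80 = 27/40.

27/40


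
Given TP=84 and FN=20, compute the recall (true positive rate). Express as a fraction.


Recall = TP / (TP + FN) = 84 / 104 = 21/26.

21/26


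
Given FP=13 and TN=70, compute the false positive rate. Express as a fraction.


FPR = FP / (FP + TN) = 13 / 83 = 13/83.

13/83


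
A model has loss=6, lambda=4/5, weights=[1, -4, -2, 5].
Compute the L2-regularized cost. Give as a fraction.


L2 sq norm = sum(w^2) = 46. J = 6 + 4/5 * 46 = 214/5.

214/5


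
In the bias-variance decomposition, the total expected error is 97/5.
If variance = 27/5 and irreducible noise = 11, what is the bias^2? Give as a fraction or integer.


Total error = bias^2 + variance + irreducible noise. So bias^2 = 97/5 - 27/5 - 11 = 3.

3


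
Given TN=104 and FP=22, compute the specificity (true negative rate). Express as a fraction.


Specificity = TN / (TN + FP) = 104 / 126 = 52/63.

52/63


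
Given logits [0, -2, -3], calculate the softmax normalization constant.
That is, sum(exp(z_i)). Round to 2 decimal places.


Denom = e^0=1.0000 + e^-2=0.1353 + e^-3=0.0498. Sum = 1.1851, which rounds to 1.19.

1.19


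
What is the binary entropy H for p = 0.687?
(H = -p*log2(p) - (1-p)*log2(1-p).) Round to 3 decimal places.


H = -0.687*log2(0.687) - 0.313*log2(0.313) = 0.897.

0.897


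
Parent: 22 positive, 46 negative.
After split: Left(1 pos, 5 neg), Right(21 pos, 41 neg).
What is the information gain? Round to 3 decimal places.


H(parent) = 0.9082. H(left) = 0.6500, H(right) = 0.9236. Weighted = (6/68)*0.6500 + (62/68)*0.9236 = 0.8995. IG = 0.9082 - 0.8995 = 0.0087, which rounds to 0.009.

0.009


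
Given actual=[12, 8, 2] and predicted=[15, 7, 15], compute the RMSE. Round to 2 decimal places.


MSE = 59.6667. RMSE = sqrt(59.6667) = 7.72.

7.72


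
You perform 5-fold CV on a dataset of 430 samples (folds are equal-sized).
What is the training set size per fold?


Each validation fold has 430/5 = 86 samples. Training set = 430 - 86 = 344.

344


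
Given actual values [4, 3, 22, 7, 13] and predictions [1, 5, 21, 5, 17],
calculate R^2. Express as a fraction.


Mean(y) = 49/5. SS_res = 34. SS_tot = 1234/5. R^2 = 1 - 34/(1234/5) = 532/617.

532/617


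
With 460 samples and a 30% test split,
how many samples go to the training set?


Test set = 460 * 30% = 138. Training set = 460 - 138 = 322.

322


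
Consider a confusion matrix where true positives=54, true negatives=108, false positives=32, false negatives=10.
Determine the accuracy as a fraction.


Accuracy = (TP + TN) / (TP + TN + FP + FN) = (54 + 108) / 204 = 27/34.

27/34


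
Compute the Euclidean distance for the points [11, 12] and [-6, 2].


d = sqrt(sum of squared differences). (11--6)^2=289, (12-2)^2=100. Sum = 389.

sqrt(389)


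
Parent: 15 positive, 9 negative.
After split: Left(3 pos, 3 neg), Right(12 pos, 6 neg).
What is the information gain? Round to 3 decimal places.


H(parent) = 0.9544. H(left) = 1.0000, H(right) = 0.9183. Weighted = (6/24)*1.0000 + (18/24)*0.9183 = 0.9387. IG = 0.9544 - 0.9387 = 0.0157, which rounds to 0.016.

0.016


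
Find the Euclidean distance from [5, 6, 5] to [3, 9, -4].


d = sqrt(sum of squared differences). (5-3)^2=4, (6-9)^2=9, (5--4)^2=81. Sum = 94.

sqrt(94)


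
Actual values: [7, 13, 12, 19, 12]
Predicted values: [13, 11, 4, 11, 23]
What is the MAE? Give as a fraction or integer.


MAE = (1/5) * (|7-13|=6 + |13-11|=2 + |12-4|=8 + |19-11|=8 + |12-23|=11). Sum = 35. MAE = 7.

7


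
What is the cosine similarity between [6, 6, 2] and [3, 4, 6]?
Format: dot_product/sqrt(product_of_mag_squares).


dot = 54. |a|^2 = 76, |b|^2 = 61. cos = 54/sqrt(4636).

54/sqrt(4636)


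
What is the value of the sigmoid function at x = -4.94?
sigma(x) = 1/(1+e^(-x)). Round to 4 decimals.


sigma(-4.94) = 1/(1+e^(4.94)) = 1/(1+139.770250) = 1/140.770250 = 0.0071.

0.0071


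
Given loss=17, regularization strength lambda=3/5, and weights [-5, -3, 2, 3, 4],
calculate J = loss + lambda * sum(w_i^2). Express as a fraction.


L2 sq norm = sum(w^2) = 63. J = 17 + 3/5 * 63 = 274/5.

274/5


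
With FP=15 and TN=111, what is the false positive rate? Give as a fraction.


FPR = FP / (FP + TN) = 15 / 126 = 5/42.

5/42


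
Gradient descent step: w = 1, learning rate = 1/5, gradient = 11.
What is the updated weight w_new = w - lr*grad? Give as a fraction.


w_new = 1 - 1/5 * 11 = 1 - 11/5 = -6/5.

-6/5


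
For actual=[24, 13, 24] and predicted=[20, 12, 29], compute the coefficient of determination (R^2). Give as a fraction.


Mean(y) = 61/3. SS_res = 42. SS_tot = 242/3. R^2 = 1 - 42/(242/3) = 58/121.

58/121


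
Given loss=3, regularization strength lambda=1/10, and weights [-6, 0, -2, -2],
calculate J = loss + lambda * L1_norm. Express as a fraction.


L1 norm = sum(|w|) = 10. J = 3 + 1/10 * 10 = 4.

4


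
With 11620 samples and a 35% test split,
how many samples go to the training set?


Test set = 11620 * 35% = 4067. Training set = 11620 - 4067 = 7553.

7553


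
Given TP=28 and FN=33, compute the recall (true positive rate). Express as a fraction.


Recall = TP / (TP + FN) = 28 / 61 = 28/61.

28/61


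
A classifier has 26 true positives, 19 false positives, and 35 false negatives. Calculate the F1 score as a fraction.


Precision = 26/45 = 26/45. Recall = 26/61 = 26/61. F1 = 2*P*R/(P+R) = 26/53.

26/53


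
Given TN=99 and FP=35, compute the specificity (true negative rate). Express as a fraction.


Specificity = TN / (TN + FP) = 99 / 134 = 99/134.

99/134


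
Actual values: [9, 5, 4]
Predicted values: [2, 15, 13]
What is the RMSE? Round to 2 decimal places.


MSE = 76.6667. RMSE = sqrt(76.6667) = 8.76.

8.76


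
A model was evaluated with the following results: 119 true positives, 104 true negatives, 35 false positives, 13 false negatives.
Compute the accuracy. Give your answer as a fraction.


Accuracy = (TP + TN) / (TP + TN + FP + FN) = (119 + 104) / 271 = 223/271.

223/271


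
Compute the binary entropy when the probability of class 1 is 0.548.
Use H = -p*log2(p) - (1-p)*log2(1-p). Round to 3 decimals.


H = -0.548*log2(0.548) - 0.452*log2(0.452) = 0.993.

0.993


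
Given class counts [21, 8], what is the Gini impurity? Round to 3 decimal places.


Total = 29. Proportions: 21/29, 8/29. sum(p_i^2) = 0.6005. Gini = 1 - 0.6005 = 0.3995, which rounds to 0.400.

0.400


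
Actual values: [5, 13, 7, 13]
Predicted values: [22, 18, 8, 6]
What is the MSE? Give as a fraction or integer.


MSE = (1/4) * ((5-22)^2=289 + (13-18)^2=25 + (7-8)^2=1 + (13-6)^2=49). Sum = 364. MSE = 91.

91


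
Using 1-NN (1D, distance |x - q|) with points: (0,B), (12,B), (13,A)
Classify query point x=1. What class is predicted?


Distances: |0-1|=1, |12-1|=11, |13-1|=12. 1 nearest: (0,B). Counts: {'B': 1}. Majority class: B.

B


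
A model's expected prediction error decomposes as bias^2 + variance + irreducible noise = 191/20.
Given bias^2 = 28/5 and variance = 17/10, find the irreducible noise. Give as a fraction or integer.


Total error = bias^2 + variance + irreducible noise. So irreducible noise = 191/20 - 28/5 - 17/10 = 9/4.

9/4


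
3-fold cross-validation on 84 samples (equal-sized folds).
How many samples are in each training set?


Each validation fold has 84/3 = 28 samples. Training set = 84 - 28 = 56.

56


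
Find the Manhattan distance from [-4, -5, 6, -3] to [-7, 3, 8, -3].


d = sum of absolute differences: |-4--7|=3 + |-5-3|=8 + |6-8|=2 + |-3--3|=0 = 13.

13


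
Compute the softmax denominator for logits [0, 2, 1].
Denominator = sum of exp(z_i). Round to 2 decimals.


Denom = e^0=1.0000 + e^2=7.3891 + e^1=2.7183. Sum = 11.1074, which rounds to 11.11.

11.11


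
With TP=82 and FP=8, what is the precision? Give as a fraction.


Precision = TP / (TP + FP) = 82 / 90 = 41/45.

41/45


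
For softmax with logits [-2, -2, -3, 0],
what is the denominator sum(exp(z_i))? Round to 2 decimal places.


Denom = e^-2=0.1353 + e^-2=0.1353 + e^-3=0.0498 + e^0=1.0000. Sum = 1.3204, which rounds to 1.32.

1.32


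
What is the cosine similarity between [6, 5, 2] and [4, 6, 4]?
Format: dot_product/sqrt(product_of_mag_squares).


dot = 62. |a|^2 = 65, |b|^2 = 68. cos = 62/sqrt(4420).

62/sqrt(4420)


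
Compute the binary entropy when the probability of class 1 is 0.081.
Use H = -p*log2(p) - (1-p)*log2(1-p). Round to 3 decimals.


H = -0.081*log2(0.081) - 0.919*log2(0.919) = 0.406.

0.406


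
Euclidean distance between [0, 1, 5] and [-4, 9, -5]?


d = sqrt(sum of squared differences). (0--4)^2=16, (1-9)^2=64, (5--5)^2=100. Sum = 180.

sqrt(180)


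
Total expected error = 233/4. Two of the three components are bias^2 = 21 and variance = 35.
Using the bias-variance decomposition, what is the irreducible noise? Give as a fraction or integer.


Total error = bias^2 + variance + irreducible noise. So irreducible noise = 233/4 - 21 - 35 = 9/4.

9/4


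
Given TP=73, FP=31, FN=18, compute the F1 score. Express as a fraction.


Precision = 73/104 = 73/104. Recall = 73/91 = 73/91. F1 = 2*P*R/(P+R) = 146/195.

146/195


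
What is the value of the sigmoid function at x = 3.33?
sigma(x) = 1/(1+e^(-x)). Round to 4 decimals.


sigma(3.33) = 1/(1+e^(-3.33)) = 1/(1+0.035793) = 1/1.035793 = 0.9654.

0.9654


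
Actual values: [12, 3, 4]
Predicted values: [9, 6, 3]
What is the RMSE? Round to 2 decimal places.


MSE = 6.3333. RMSE = sqrt(6.3333) = 2.52.

2.52


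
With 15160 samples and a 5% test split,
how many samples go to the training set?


Test set = 15160 * 5% = 758. Training set = 15160 - 758 = 14402.

14402


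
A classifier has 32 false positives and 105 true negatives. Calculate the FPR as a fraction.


FPR = FP / (FP + TN) = 32 / 137 = 32/137.

32/137


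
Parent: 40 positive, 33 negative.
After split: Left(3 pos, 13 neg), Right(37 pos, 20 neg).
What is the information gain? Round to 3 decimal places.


H(parent) = 0.9934. H(left) = 0.6962, H(right) = 0.9348. Weighted = (16/73)*0.6962 + (57/73)*0.9348 = 0.8825. IG = 0.9934 - 0.8825 = 0.1109, which rounds to 0.111.

0.111


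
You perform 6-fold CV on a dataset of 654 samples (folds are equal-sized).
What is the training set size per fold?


Each validation fold has 654/6 = 109 samples. Training set = 654 - 109 = 545.

545


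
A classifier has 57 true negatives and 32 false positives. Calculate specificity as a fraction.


Specificity = TN / (TN + FP) = 57 / 89 = 57/89.

57/89


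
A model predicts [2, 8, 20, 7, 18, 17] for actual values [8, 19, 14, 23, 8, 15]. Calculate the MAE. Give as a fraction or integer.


MAE = (1/6) * (|8-2|=6 + |19-8|=11 + |14-20|=6 + |23-7|=16 + |8-18|=10 + |15-17|=2). Sum = 51. MAE = 17/2.

17/2


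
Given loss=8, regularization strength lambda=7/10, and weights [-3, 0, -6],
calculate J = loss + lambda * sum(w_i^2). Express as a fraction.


L2 sq norm = sum(w^2) = 45. J = 8 + 7/10 * 45 = 79/2.

79/2


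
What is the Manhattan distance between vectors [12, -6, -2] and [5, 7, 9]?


d = sum of absolute differences: |12-5|=7 + |-6-7|=13 + |-2-9|=11 = 31.

31


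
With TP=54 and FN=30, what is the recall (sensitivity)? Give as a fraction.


Recall = TP / (TP + FN) = 54 / 84 = 9/14.

9/14


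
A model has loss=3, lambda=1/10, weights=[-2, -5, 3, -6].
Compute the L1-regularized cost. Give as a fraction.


L1 norm = sum(|w|) = 16. J = 3 + 1/10 * 16 = 23/5.

23/5


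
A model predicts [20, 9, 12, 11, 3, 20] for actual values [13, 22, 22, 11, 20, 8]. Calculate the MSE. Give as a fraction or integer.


MSE = (1/6) * ((13-20)^2=49 + (22-9)^2=169 + (22-12)^2=100 + (11-11)^2=0 + (20-3)^2=289 + (8-20)^2=144). Sum = 751. MSE = 751/6.

751/6


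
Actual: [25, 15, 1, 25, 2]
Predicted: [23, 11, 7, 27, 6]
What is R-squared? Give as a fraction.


Mean(y) = 68/5. SS_res = 76. SS_tot = 2776/5. R^2 = 1 - 76/(2776/5) = 599/694.

599/694


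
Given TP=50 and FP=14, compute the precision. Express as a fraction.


Precision = TP / (TP + FP) = 50 / 64 = 25/32.

25/32


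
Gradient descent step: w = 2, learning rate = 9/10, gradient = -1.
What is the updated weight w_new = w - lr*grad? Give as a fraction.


w_new = 2 - 9/10 * -1 = 2 - -9/10 = 29/10.

29/10


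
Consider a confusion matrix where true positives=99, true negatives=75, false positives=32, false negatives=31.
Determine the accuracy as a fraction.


Accuracy = (TP + TN) / (TP + TN + FP + FN) = (99 + 75) / 237 = 58/79.

58/79


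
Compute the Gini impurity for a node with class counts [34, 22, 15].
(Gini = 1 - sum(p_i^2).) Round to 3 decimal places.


Total = 71. Proportions: 34/71, 22/71, 15/71. sum(p_i^2) = 0.3700. Gini = 1 - 0.3700 = 0.6300, which rounds to 0.630.

0.630


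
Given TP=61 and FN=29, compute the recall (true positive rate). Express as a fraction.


Recall = TP / (TP + FN) = 61 / 90 = 61/90.

61/90


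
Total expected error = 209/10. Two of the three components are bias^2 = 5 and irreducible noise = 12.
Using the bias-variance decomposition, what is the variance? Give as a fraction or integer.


Total error = bias^2 + variance + irreducible noise. So variance = 209/10 - 5 - 12 = 39/10.

39/10


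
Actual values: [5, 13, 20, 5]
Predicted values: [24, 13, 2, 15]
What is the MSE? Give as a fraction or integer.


MSE = (1/4) * ((5-24)^2=361 + (13-13)^2=0 + (20-2)^2=324 + (5-15)^2=100). Sum = 785. MSE = 785/4.

785/4


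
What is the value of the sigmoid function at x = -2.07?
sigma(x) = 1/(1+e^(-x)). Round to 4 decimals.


sigma(-2.07) = 1/(1+e^(2.07)) = 1/(1+7.924823) = 1/8.924823 = 0.1120.

0.1120


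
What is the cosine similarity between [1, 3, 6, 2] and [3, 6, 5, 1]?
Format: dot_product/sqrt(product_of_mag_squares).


dot = 53. |a|^2 = 50, |b|^2 = 71. cos = 53/sqrt(3550).

53/sqrt(3550)


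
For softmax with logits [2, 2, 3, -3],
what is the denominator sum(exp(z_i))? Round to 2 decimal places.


Denom = e^2=7.3891 + e^2=7.3891 + e^3=20.0855 + e^-3=0.0498. Sum = 34.9135, which rounds to 34.91.

34.91


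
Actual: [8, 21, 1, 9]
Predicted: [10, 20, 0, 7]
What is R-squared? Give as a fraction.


Mean(y) = 39/4. SS_res = 10. SS_tot = 827/4. R^2 = 1 - 10/(827/4) = 787/827.

787/827


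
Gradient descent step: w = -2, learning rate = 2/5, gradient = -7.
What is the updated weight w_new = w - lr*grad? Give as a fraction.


w_new = -2 - 2/5 * -7 = -2 - -14/5 = 4/5.

4/5


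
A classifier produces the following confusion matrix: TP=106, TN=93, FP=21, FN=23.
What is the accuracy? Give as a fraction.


Accuracy = (TP + TN) / (TP + TN + FP + FN) = (106 + 93) / 243 = 199/243.

199/243


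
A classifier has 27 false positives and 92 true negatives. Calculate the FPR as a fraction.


FPR = FP / (FP + TN) = 27 / 119 = 27/119.

27/119


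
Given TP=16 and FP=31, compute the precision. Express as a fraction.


Precision = TP / (TP + FP) = 16 / 47 = 16/47.

16/47


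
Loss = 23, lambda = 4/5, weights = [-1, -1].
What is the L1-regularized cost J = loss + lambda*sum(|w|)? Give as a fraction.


L1 norm = sum(|w|) = 2. J = 23 + 4/5 * 2 = 123/5.

123/5


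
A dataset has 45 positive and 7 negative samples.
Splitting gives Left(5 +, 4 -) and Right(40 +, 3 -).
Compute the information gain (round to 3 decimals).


H(parent) = 0.5700. H(left) = 0.9911, H(right) = 0.3651. Weighted = (9/52)*0.9911 + (43/52)*0.3651 = 0.4734. IG = 0.5700 - 0.4734 = 0.0966, which rounds to 0.097.

0.097


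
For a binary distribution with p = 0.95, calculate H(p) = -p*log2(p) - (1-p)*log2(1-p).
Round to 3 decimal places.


H = -0.95*log2(0.95) - 0.05*log2(0.05) = 0.286.

0.286


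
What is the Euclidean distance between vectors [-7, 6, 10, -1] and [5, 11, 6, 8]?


d = sqrt(sum of squared differences). (-7-5)^2=144, (6-11)^2=25, (10-6)^2=16, (-1-8)^2=81. Sum = 266.

sqrt(266)


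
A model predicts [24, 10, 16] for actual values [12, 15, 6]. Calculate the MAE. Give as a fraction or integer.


MAE = (1/3) * (|12-24|=12 + |15-10|=5 + |6-16|=10). Sum = 27. MAE = 9.

9


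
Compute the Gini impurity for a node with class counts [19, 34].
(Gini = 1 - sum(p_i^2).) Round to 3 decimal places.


Total = 53. Proportions: 19/53, 34/53. sum(p_i^2) = 0.5400. Gini = 1 - 0.5400 = 0.4600, which rounds to 0.460.

0.460


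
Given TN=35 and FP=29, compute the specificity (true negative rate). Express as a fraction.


Specificity = TN / (TN + FP) = 35 / 64 = 35/64.

35/64


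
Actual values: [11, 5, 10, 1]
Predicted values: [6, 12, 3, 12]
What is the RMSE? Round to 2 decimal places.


MSE = 61.0000. RMSE = sqrt(61.0000) = 7.81.

7.81


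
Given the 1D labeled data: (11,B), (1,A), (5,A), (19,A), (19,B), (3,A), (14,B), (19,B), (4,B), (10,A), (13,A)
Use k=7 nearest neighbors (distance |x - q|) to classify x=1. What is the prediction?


Distances: |11-1|=10, |1-1|=0, |5-1|=4, |19-1|=18, |19-1|=18, |3-1|=2, |14-1|=13, |19-1|=18, |4-1|=3, |10-1|=9, |13-1|=12. 7 nearest: (1,A), (3,A), (4,B), (5,A), (10,A), (11,B), (13,A). Counts: {'A': 5, 'B': 2}. Majority class: A.

A


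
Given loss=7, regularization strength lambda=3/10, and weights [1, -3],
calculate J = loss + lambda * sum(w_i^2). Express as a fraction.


L2 sq norm = sum(w^2) = 10. J = 7 + 3/10 * 10 = 10.

10


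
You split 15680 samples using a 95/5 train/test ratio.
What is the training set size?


Test set = 15680 * 5% = 784. Training set = 15680 - 784 = 14896.

14896


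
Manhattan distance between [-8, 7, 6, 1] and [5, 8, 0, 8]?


d = sum of absolute differences: |-8-5|=13 + |7-8|=1 + |6-0|=6 + |1-8|=7 = 27.

27


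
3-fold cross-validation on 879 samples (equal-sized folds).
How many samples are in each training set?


Each validation fold has 879/3 = 293 samples. Training set = 879 - 293 = 586.

586


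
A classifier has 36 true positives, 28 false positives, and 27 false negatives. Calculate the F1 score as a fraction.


Precision = 36/64 = 9/16. Recall = 36/63 = 4/7. F1 = 2*P*R/(P+R) = 72/127.

72/127


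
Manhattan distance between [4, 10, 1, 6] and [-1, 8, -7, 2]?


d = sum of absolute differences: |4--1|=5 + |10-8|=2 + |1--7|=8 + |6-2|=4 = 19.

19


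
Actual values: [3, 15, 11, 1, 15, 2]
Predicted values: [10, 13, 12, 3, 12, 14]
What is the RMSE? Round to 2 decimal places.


MSE = 35.1667. RMSE = sqrt(35.1667) = 5.93.

5.93


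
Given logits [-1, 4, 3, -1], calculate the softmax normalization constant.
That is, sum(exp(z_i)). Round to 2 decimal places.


Denom = e^-1=0.3679 + e^4=54.5982 + e^3=20.0855 + e^-1=0.3679. Sum = 75.4195, which rounds to 75.42.

75.42


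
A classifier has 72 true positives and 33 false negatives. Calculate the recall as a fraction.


Recall = TP / (TP + FN) = 72 / 105 = 24/35.

24/35


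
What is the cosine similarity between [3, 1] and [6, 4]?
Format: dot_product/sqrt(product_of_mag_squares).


dot = 22. |a|^2 = 10, |b|^2 = 52. cos = 22/sqrt(520).

22/sqrt(520)


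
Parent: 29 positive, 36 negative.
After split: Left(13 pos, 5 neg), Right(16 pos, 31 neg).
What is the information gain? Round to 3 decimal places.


H(parent) = 0.9916. H(left) = 0.8524, H(right) = 0.9252. Weighted = (18/65)*0.8524 + (47/65)*0.9252 = 0.9050. IG = 0.9916 - 0.9050 = 0.0866, which rounds to 0.087.

0.087


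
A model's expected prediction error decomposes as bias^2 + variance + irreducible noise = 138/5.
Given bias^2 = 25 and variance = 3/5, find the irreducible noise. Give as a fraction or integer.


Total error = bias^2 + variance + irreducible noise. So irreducible noise = 138/5 - 25 - 3/5 = 2.

2


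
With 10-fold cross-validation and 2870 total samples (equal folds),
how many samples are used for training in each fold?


Each validation fold has 2870/10 = 287 samples. Training set = 2870 - 287 = 2583.

2583


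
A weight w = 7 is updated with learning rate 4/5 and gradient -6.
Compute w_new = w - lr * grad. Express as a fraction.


w_new = 7 - 4/5 * -6 = 7 - -24/5 = 59/5.

59/5


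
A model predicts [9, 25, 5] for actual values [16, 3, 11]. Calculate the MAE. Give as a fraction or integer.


MAE = (1/3) * (|16-9|=7 + |3-25|=22 + |11-5|=6). Sum = 35. MAE = 35/3.

35/3


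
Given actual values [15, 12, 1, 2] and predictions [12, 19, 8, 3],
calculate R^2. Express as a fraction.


Mean(y) = 15/2. SS_res = 108. SS_tot = 149. R^2 = 1 - 108/(149) = 41/149.

41/149


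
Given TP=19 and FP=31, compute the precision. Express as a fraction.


Precision = TP / (TP + FP) = 19 / 50 = 19/50.

19/50


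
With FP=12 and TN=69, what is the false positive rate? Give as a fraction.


FPR = FP / (FP + TN) = 12 / 81 = 4/27.

4/27


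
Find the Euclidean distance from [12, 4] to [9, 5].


d = sqrt(sum of squared differences). (12-9)^2=9, (4-5)^2=1. Sum = 10.

sqrt(10)


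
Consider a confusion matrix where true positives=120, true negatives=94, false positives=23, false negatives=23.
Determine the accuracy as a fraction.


Accuracy = (TP + TN) / (TP + TN + FP + FN) = (120 + 94) / 260 = 107/130.

107/130


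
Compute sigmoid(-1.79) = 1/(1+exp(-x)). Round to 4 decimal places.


sigma(-1.79) = 1/(1+e^(1.79)) = 1/(1+5.989452) = 1/6.989452 = 0.1431.

0.1431


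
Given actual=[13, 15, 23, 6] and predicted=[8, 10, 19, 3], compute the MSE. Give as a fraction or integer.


MSE = (1/4) * ((13-8)^2=25 + (15-10)^2=25 + (23-19)^2=16 + (6-3)^2=9). Sum = 75. MSE = 75/4.

75/4


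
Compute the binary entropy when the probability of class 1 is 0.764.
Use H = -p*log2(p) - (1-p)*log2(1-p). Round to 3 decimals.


H = -0.764*log2(0.764) - 0.236*log2(0.236) = 0.788.

0.788


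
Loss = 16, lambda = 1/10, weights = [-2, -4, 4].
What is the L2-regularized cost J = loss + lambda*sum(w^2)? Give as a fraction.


L2 sq norm = sum(w^2) = 36. J = 16 + 1/10 * 36 = 98/5.

98/5


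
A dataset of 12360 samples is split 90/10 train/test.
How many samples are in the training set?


Test set = 12360 * 10% = 1236. Training set = 12360 - 1236 = 11124.

11124


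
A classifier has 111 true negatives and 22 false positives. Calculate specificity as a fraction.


Specificity = TN / (TN + FP) = 111 / 133 = 111/133.

111/133


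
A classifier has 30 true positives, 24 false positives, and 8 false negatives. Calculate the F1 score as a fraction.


Precision = 30/54 = 5/9. Recall = 30/38 = 15/19. F1 = 2*P*R/(P+R) = 15/23.

15/23


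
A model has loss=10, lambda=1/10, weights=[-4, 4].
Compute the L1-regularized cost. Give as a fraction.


L1 norm = sum(|w|) = 8. J = 10 + 1/10 * 8 = 54/5.

54/5


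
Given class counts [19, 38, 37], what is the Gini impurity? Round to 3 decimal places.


Total = 94. Proportions: 19/94, 38/94, 37/94. sum(p_i^2) = 0.3592. Gini = 1 - 0.3592 = 0.6408, which rounds to 0.641.

0.641


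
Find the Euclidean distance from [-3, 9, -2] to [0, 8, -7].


d = sqrt(sum of squared differences). (-3-0)^2=9, (9-8)^2=1, (-2--7)^2=25. Sum = 35.

sqrt(35)


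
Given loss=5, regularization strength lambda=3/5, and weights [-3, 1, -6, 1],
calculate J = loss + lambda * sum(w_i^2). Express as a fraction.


L2 sq norm = sum(w^2) = 47. J = 5 + 3/5 * 47 = 166/5.

166/5


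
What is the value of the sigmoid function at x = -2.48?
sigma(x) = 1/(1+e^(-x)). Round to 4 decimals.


sigma(-2.48) = 1/(1+e^(2.48)) = 1/(1+11.941264) = 1/12.941264 = 0.0773.

0.0773


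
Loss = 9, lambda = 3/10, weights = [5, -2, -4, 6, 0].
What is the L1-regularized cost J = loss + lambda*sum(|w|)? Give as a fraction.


L1 norm = sum(|w|) = 17. J = 9 + 3/10 * 17 = 141/10.

141/10


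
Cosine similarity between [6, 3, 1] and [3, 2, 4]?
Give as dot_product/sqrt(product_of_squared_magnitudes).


dot = 28. |a|^2 = 46, |b|^2 = 29. cos = 28/sqrt(1334).

28/sqrt(1334)


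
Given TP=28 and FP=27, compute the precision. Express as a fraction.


Precision = TP / (TP + FP) = 28 / 55 = 28/55.

28/55


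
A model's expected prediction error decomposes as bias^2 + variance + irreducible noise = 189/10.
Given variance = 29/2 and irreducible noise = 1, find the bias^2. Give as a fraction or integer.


Total error = bias^2 + variance + irreducible noise. So bias^2 = 189/10 - 29/2 - 1 = 17/5.

17/5


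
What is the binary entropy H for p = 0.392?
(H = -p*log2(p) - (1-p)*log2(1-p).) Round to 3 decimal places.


H = -0.392*log2(0.392) - 0.608*log2(0.608) = 0.966.

0.966


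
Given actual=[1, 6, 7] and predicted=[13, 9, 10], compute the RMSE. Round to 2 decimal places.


MSE = 54.0000. RMSE = sqrt(54.0000) = 7.35.

7.35


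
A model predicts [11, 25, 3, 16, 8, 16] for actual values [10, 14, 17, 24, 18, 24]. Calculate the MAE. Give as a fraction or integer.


MAE = (1/6) * (|10-11|=1 + |14-25|=11 + |17-3|=14 + |24-16|=8 + |18-8|=10 + |24-16|=8). Sum = 52. MAE = 26/3.

26/3


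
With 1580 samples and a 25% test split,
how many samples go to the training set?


Test set = 1580 * 25% = 395. Training set = 1580 - 395 = 1185.

1185


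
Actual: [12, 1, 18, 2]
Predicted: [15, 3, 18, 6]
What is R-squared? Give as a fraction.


Mean(y) = 33/4. SS_res = 29. SS_tot = 803/4. R^2 = 1 - 29/(803/4) = 687/803.

687/803


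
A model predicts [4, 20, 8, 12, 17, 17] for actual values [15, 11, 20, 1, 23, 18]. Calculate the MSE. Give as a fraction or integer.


MSE = (1/6) * ((15-4)^2=121 + (11-20)^2=81 + (20-8)^2=144 + (1-12)^2=121 + (23-17)^2=36 + (18-17)^2=1). Sum = 504. MSE = 84.

84


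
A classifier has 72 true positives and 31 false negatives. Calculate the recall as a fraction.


Recall = TP / (TP + FN) = 72 / 103 = 72/103.

72/103


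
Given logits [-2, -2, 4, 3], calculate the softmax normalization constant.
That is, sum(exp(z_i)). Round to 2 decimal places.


Denom = e^-2=0.1353 + e^-2=0.1353 + e^4=54.5982 + e^3=20.0855. Sum = 74.9543, which rounds to 74.95.

74.95


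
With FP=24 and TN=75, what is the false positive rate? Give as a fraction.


FPR = FP / (FP + TN) = 24 / 99 = 8/33.

8/33


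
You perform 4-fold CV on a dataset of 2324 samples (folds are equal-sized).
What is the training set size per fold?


Each validation fold has 2324/4 = 581 samples. Training set = 2324 - 581 = 1743.

1743


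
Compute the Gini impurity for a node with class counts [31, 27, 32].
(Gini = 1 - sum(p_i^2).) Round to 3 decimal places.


Total = 90. Proportions: 31/90, 27/90, 32/90. sum(p_i^2) = 0.3351. Gini = 1 - 0.3351 = 0.6649, which rounds to 0.665.

0.665


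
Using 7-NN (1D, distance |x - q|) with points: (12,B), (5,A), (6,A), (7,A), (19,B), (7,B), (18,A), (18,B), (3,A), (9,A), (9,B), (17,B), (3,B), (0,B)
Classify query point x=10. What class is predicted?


Distances: |12-10|=2, |5-10|=5, |6-10|=4, |7-10|=3, |19-10|=9, |7-10|=3, |18-10|=8, |18-10|=8, |3-10|=7, |9-10|=1, |9-10|=1, |17-10|=7, |3-10|=7, |0-10|=10. 7 nearest: (9,A), (9,B), (12,B), (7,A), (7,B), (6,A), (5,A). Counts: {'A': 4, 'B': 3}. Majority class: A.

A


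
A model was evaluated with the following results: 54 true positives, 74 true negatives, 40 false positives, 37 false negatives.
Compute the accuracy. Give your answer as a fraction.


Accuracy = (TP + TN) / (TP + TN + FP + FN) = (54 + 74) / 205 = 128/205.

128/205


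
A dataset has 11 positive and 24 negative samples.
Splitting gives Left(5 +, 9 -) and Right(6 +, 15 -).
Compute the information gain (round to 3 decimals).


H(parent) = 0.8981. H(left) = 0.9403, H(right) = 0.8631. Weighted = (14/35)*0.9403 + (21/35)*0.8631 = 0.8940. IG = 0.8981 - 0.8940 = 0.0041, which rounds to 0.004.

0.004


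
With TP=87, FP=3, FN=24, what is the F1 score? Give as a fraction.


Precision = 87/90 = 29/30. Recall = 87/111 = 29/37. F1 = 2*P*R/(P+R) = 58/67.

58/67


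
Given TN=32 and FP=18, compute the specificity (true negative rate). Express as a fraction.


Specificity = TN / (TN + FP) = 32 / 50 = 16/25.

16/25


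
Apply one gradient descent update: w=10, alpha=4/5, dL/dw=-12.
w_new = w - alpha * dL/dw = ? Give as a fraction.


w_new = 10 - 4/5 * -12 = 10 - -48/5 = 98/5.

98/5


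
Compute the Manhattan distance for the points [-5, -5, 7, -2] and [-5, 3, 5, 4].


d = sum of absolute differences: |-5--5|=0 + |-5-3|=8 + |7-5|=2 + |-2-4|=6 = 16.

16


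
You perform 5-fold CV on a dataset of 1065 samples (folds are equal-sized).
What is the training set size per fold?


Each validation fold has 1065/5 = 213 samples. Training set = 1065 - 213 = 852.

852


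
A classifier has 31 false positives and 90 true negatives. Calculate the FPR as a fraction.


FPR = FP / (FP + TN) = 31 / 121 = 31/121.

31/121


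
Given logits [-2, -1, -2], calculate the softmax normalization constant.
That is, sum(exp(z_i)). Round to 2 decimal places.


Denom = e^-2=0.1353 + e^-1=0.3679 + e^-2=0.1353. Sum = 0.6385, which rounds to 0.64.

0.64


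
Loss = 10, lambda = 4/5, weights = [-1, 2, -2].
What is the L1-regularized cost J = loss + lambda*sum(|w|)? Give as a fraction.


L1 norm = sum(|w|) = 5. J = 10 + 4/5 * 5 = 14.

14


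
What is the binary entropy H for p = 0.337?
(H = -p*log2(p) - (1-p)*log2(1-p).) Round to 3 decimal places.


H = -0.337*log2(0.337) - 0.663*log2(0.663) = 0.922.

0.922


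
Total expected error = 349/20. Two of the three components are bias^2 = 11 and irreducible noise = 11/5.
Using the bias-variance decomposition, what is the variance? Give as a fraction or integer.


Total error = bias^2 + variance + irreducible noise. So variance = 349/20 - 11 - 11/5 = 17/4.

17/4


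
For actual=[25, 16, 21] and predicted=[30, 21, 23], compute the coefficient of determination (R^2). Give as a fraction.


Mean(y) = 62/3. SS_res = 54. SS_tot = 122/3. R^2 = 1 - 54/(122/3) = -20/61.

-20/61


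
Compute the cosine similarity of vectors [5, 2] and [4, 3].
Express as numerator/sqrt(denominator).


dot = 26. |a|^2 = 29, |b|^2 = 25. cos = 26/sqrt(725).

26/sqrt(725)


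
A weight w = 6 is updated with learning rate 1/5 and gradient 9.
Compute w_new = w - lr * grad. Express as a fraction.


w_new = 6 - 1/5 * 9 = 6 - 9/5 = 21/5.

21/5


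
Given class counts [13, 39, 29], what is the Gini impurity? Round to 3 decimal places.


Total = 81. Proportions: 13/81, 39/81, 29/81. sum(p_i^2) = 0.3858. Gini = 1 - 0.3858 = 0.6142, which rounds to 0.614.

0.614


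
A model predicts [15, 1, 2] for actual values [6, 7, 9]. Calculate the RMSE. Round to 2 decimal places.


MSE = 55.3333. RMSE = sqrt(55.3333) = 7.44.

7.44


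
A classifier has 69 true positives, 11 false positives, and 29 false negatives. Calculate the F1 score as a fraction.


Precision = 69/80 = 69/80. Recall = 69/98 = 69/98. F1 = 2*P*R/(P+R) = 69/89.

69/89


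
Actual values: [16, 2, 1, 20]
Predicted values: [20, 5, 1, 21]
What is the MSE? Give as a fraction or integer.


MSE = (1/4) * ((16-20)^2=16 + (2-5)^2=9 + (1-1)^2=0 + (20-21)^2=1). Sum = 26. MSE = 13/2.

13/2


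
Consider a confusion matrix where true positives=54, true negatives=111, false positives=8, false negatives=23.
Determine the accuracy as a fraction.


Accuracy = (TP + TN) / (TP + TN + FP + FN) = (54 + 111) / 196 = 165/196.

165/196


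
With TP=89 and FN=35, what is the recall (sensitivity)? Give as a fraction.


Recall = TP / (TP + FN) = 89 / 124 = 89/124.

89/124


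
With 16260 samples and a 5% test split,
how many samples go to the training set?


Test set = 16260 * 5% = 813. Training set = 16260 - 813 = 15447.

15447


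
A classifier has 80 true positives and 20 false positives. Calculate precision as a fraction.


Precision = TP / (TP + FP) = 80 / 100 = 4/5.

4/5


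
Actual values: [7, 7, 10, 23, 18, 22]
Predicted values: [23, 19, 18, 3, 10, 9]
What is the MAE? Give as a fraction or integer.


MAE = (1/6) * (|7-23|=16 + |7-19|=12 + |10-18|=8 + |23-3|=20 + |18-10|=8 + |22-9|=13). Sum = 77. MAE = 77/6.

77/6


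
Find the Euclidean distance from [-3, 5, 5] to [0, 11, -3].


d = sqrt(sum of squared differences). (-3-0)^2=9, (5-11)^2=36, (5--3)^2=64. Sum = 109.

sqrt(109)


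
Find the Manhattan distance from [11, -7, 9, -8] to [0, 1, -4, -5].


d = sum of absolute differences: |11-0|=11 + |-7-1|=8 + |9--4|=13 + |-8--5|=3 = 35.

35


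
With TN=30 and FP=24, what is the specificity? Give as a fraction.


Specificity = TN / (TN + FP) = 30 / 54 = 5/9.

5/9


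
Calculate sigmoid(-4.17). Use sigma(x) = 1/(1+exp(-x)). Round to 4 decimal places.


sigma(-4.17) = 1/(1+e^(4.17)) = 1/(1+64.715452) = 1/65.715452 = 0.0152.

0.0152


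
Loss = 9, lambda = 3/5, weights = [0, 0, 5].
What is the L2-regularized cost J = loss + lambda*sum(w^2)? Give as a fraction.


L2 sq norm = sum(w^2) = 25. J = 9 + 3/5 * 25 = 24.

24


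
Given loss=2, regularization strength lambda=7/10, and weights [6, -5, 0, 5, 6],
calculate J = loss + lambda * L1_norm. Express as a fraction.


L1 norm = sum(|w|) = 22. J = 2 + 7/10 * 22 = 87/5.

87/5


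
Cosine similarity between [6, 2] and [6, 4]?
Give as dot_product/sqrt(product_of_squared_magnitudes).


dot = 44. |a|^2 = 40, |b|^2 = 52. cos = 44/sqrt(2080).

44/sqrt(2080)


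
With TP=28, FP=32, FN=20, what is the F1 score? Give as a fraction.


Precision = 28/60 = 7/15. Recall = 28/48 = 7/12. F1 = 2*P*R/(P+R) = 14/27.

14/27


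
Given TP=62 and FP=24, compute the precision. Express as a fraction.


Precision = TP / (TP + FP) = 62 / 86 = 31/43.

31/43


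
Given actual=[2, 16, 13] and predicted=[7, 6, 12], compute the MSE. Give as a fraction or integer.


MSE = (1/3) * ((2-7)^2=25 + (16-6)^2=100 + (13-12)^2=1). Sum = 126. MSE = 42.

42


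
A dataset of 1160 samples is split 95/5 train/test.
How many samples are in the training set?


Test set = 1160 * 5% = 58. Training set = 1160 - 58 = 1102.

1102


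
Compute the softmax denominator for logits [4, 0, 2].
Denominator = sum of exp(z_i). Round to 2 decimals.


Denom = e^4=54.5982 + e^0=1.0000 + e^2=7.3891. Sum = 62.9873, which rounds to 62.99.

62.99
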